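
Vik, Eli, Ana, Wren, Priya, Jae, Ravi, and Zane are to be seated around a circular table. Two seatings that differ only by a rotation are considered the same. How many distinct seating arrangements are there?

Fix one person's seat to break rotational symmetry; the remaining 7 people can be arranged in (7)! = 5040 ways.

5040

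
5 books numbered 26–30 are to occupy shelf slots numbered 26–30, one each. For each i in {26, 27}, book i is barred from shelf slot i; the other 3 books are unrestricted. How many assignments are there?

Let Aᵢ (for i ∈ {26, 27}) be the placements that put book i in its forbidden shelf slot. Any j of these fix j positions, leaving (5−j)! ways to fill the rest, and there are C(2,j) ways to pick which j.
By inclusion–exclusion, the number of valid placements is Σ_{j=0}^{2} (−1)^j C(2,j)·(5−j)!.
Computing: 120 − 48 + 6 = 78.

78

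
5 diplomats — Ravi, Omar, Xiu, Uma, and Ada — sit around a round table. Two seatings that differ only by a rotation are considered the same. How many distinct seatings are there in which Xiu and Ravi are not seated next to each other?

12

Without the restriction there are (4)! = 24 seatings.
Those with Xiu next to Ravi: fuse the pair into one unit and seat 4 units around a circle — 2·(3)! = 12.
Subtracting, 24 − 12 = 12.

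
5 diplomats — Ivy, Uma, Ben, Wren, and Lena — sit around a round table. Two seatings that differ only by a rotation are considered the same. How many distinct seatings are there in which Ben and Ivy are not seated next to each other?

Without the restriction there are (4)! = 24 seatings.
Those with Ben next to Ivy: fuse the pair into one unit and seat 4 units around a circle — 2·(3)! = 12.
Subtracting, 24 − 12 = 12.

12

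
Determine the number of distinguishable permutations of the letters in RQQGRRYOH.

Letter multiplicities in RQQGRRYOH: G×1, H×1, O×1, Q×2, R×3, Y×1.
So there are 9! / (3!·2!) = 30240 distinguishable arrangements.

30240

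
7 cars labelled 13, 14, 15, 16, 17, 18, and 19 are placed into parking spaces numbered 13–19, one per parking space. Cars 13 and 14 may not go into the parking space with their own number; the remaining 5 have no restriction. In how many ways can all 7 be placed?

3720

Let Aᵢ (for i ∈ {13, 14}) be the placements that put car i in its forbidden parking space. Any j of these fix j positions, leaving (7−j)! ways to fill the rest, and there are C(2,j) ways to pick which j.
By inclusion–exclusion, the number of valid placements is Σ_{j=0}^{2} (−1)^j C(2,j)·(7−j)!.
Computing: 5040 − 1440 + 120 = 3720.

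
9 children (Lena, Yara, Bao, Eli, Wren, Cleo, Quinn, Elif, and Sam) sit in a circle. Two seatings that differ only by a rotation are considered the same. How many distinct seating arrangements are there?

40320

Fix one person's seat to break rotational symmetry; the remaining 8 people can be arranged in (8)! = 40320 ways.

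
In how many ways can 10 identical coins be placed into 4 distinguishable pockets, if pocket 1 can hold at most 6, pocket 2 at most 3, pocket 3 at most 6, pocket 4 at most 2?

By stars and bars, unrestricted non-negative solutions to x_1+…+x_4 = 10 number C(10+3,3) = 286.
Subtract solutions that violate a single cap (substitute x_i' = x_i − (cap_i+1)): x_1 ≥ 7 gives C(6,3) = 20; x_2 ≥ 4 gives C(9,3) = 84; x_3 ≥ 7 gives C(6,3) = 20; x_4 ≥ 3 gives C(10,3) = 120. Together 244.
Add back pairs where two caps are both exceeded: 0 + 0 + 1 + 0 + 20 + 1 = 22.
By inclusion–exclusion the count is 286 − 244 + 22 = 64.

64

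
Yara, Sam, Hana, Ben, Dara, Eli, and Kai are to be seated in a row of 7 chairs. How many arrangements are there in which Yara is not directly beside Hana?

3600

Of the 7! = 5040 arrangements, those with Yara and Hana adjacent number 2 × 6! = 1440 (treat the pair as a block with 2 internal orders).
Complementary counting: 5040 − 1440 = 3600.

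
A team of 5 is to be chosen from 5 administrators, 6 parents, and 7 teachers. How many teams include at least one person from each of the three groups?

Unrestricted: C(18,5) = 8568 ways to pick any 5 of the 18.
Selections missing a whole group: no administrators → C(13,5) = 1287; no parents → C(12,5) = 792; no teachers → C(11,5) = 462.
Add back selections omitting two groups (i.e. drawn from a single group): C(5,5) + C(6,5) + C(7,5) = 28.
By inclusion–exclusion: 8568 − 2541 + 28 = 6055.

6055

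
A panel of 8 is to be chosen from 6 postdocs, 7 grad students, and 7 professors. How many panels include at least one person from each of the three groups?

With no constraint there are C(20,8) = 125970 possible selections.
Subtract selections that omit an entire group: no postdocs → C(14,8) = 3003; no grad students → C(13,8) = 1287; no professors → C(13,8) = 1287.
Add back selections omitting two groups (i.e. drawn from a single group): C(6,8) + C(7,8) + C(7,8) = 0.
By inclusion–exclusion: 125970 − 5577 + 0 = 120393.

120393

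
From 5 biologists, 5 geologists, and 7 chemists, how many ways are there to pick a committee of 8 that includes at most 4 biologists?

Split by how many biologists are chosen (0 through 4).
Sum: C(5,0)·C(12,8) + C(5,1)·C(12,7) + C(5,2)·C(12,6) + C(5,3)·C(12,5) + C(5,4)·C(12,4) = 495 + 3960 + 9240 + 7920 + 2475 = 24090.

24090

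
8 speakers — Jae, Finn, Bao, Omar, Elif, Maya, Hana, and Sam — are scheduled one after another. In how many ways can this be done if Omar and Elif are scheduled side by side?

10080

Glue Omar and Elif into one block (2 internal orders), leaving 7 units to arrange in a row.
So the count is 2·(7)! = 10080.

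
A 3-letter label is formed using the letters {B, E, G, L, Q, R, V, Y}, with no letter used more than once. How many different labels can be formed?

336

Choose and order 3 of the 8 symbols: the first letter has 8 options, the next 7, then 6.
That product is 8 × 7 × 6 = 336.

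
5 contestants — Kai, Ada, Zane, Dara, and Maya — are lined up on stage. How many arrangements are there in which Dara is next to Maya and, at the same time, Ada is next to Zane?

24

Treat {Dara,Maya} as one block (2 orders) and {Ada,Zane} as another (2 orders).
That leaves 3 units to arrange: 2 × 2 × 3! = 4 × 6 = 24.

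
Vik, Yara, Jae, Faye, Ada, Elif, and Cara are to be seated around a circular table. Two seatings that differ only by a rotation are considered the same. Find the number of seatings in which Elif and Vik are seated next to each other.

240

Treat {Elif, Vik} as one unit (2 internal orders) and seat the resulting 6 units around the table: (5)! circular arrangements.
So 2 × (5)! = 2 × 120 = 240.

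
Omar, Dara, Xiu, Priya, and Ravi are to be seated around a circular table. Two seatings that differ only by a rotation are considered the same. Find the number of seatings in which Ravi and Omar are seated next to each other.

Glue Ravi and Omar into a block (2 internal orders). Seating 4 units around a circle gives (3)! arrangements.
So 2 × (3)! = 2 × 6 = 12.

12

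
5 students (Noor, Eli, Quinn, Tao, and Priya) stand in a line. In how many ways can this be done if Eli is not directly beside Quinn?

72

There are 5! = 120 arrangements in all. If Eli and Quinn are adjacent, merging them into one block gives 2·(4)! = 48 arrangements.
Complementary counting: 120 − 48 = 72.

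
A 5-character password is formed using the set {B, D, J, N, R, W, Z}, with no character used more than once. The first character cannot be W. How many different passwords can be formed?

2160

The first character has 7−1 = 6 choices (anything except W).
The remaining 4 characters are filled from the other 6 symbols without repetition: 6 × 5 × 4 × 3 = 360.
Total: 6 × 360 = 2160.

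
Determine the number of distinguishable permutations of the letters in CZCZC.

Letter multiplicities in CZCZC: C×3, Z×2.
The number of distinct arrangements is 5!/(3!·2!) = 120/12 = 10.

10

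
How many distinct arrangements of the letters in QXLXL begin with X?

Fix X in the first position and arrange the remaining 4 letters.
Those 4 letters have L appearing twice, giving (4)!/(2!) = 12.

12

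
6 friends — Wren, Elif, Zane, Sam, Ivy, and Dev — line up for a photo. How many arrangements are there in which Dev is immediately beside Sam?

Place the 4 others and the Dev-Sam pair as 5 objects in a line; the pair has 2 internal arrangements.
So the count is 2·(5)! = 240.

240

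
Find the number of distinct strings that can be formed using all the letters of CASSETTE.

Letter multiplicities in CASSETTE: A×1, C×1, E×2, S×2, T×2.
The number of distinct arrangements is 8!/(2!·2!·2!) = 40320/8 = 5040.

5040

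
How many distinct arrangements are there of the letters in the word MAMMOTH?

The 7 letters of MAMMOTH have repeats: M appearing 3 times.
The number of distinct arrangements is 7!/(3!) = 5040/6 = 840.

840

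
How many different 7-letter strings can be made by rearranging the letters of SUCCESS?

420

Letter multiplicities in SUCCESS: C×2, E×1, S×3, U×1.
Dividing 7! = 5040 by 3!·2! = 12 for the repeated letters gives 420.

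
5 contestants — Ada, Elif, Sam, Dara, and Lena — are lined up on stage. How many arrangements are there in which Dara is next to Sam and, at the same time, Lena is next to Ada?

24

Treat {Dara,Sam} as one block (2 orders) and {Lena,Ada} as another (2 orders).
That leaves 3 units to arrange: 2 × 2 × 3! = 4 × 6 = 24.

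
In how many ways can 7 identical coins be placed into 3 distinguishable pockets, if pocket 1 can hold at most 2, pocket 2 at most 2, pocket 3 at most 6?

Without the upper bounds there are C(9,2) = 36 ways to split 7 among 3 pockets.
Subtract solutions that violate a single cap (substitute x_i' = x_i − (cap_i+1)): x_1 ≥ 3 gives C(6,2) = 15; x_2 ≥ 3 gives C(6,2) = 15; x_3 ≥ 7 gives C(2,2) = 1. Together 31.
Add back pairs where two caps are both exceeded: 3 + 0 + 0 = 3.
By inclusion–exclusion the count is 36 − 31 + 3 = 8.

8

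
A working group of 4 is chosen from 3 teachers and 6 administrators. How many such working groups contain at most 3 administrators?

111

Split by how many administrators are chosen (0 through 3).
Sum: C(6,0)·C(3,4) + C(6,1)·C(3,3) + C(6,2)·C(3,2) + C(6,3)·C(3,1) = 0 + 6 + 45 + 60 = 111.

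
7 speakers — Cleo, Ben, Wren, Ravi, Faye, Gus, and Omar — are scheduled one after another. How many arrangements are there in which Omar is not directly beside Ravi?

3600

There are 7! = 5040 arrangements in all. If Omar and Ravi are adjacent, merging them into one block gives 2·(6)! = 1440 arrangements.
So 5040 − 1440 = 3600 arrangements keep them apart.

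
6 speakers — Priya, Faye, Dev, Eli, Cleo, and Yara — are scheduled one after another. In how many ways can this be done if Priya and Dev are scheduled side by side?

Treat {Priya, Dev} as a single unit. There are 5 units to order, and the pair itself can be ordered 2 ways.
So the count is 2·(5)! = 240.

240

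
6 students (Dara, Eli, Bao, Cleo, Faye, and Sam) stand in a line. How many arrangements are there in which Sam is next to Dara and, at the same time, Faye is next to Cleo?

Treat {Sam,Dara} as one block (2 orders) and {Faye,Cleo} as another (2 orders).
That leaves 4 units to arrange: 2 × 2 × 4! = 4 × 24 = 96.

96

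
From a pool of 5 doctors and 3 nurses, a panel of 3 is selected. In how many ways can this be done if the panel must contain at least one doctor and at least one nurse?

Unrestricted: C(8,3) = 56 ways to pick any 3 of the 8.
Selections missing a whole group: no doctors → C(3,3) = 1; no nurses → C(5,3) = 10.
Both groups omitted at once is impossible, so 56 − 11 = 45.

45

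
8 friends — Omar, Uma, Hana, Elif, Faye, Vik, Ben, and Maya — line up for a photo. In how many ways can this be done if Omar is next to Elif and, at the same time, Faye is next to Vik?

Treat {Omar,Elif} as one block (2 orders) and {Faye,Vik} as another (2 orders).
That leaves 6 units to arrange: 2 × 2 × 6! = 4 × 720 = 2880.

2880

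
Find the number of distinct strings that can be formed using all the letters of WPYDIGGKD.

The 9 letters of WPYDIGGKD have repeats: D appearing twice and G appearing twice.
The number of distinct arrangements is 9!/(2!·2!) = 362880/4 = 90720.

90720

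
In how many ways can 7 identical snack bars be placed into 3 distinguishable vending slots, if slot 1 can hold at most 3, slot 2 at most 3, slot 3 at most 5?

Ignoring the caps, the number of non-negative solutions to x_1+…+x_3 = 7 is C(9,2) = 36.
Subtract solutions that violate a single cap (substitute x_i' = x_i − (cap_i+1)): x_1 ≥ 4 gives C(5,2) = 10; x_2 ≥ 4 gives C(5,2) = 10; x_3 ≥ 6 gives C(3,2) = 3. Together 23.
No two caps can be exceeded simultaneously, so the pair terms are all 0.
By inclusion–exclusion the count is 36 − 23 + 0 = 13.

13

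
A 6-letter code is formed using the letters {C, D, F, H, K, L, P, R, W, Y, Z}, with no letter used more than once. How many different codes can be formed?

This is a permutation of 6 out of 11: P(11,6) = 11!/5!.
11 × 10 × 9 × 8 × 7 × 6 = 332640.

332640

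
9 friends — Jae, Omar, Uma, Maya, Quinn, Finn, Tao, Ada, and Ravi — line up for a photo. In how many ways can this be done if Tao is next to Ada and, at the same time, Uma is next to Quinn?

Treat {Tao,Ada} as one block (2 orders) and {Uma,Quinn} as another (2 orders).
That leaves 7 units to arrange: 2 × 2 × 7! = 4 × 5040 = 20160.

20160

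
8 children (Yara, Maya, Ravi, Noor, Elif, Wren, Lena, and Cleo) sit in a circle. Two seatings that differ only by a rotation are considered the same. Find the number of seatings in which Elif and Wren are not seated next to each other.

All circular seatings of 8 people number (7)! = 5040.
Those with Elif next to Wren: fuse the pair into one unit and seat 7 units around a circle — 2·(6)! = 1440.
Subtracting, 5040 − 1440 = 3600.

3600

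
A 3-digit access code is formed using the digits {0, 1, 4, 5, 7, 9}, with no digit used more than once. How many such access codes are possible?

Choose and order 3 of the 6 symbols: the first digit has 6 options, the next 5, then 4.
That product is 6 × 5 × 4 = 120.

120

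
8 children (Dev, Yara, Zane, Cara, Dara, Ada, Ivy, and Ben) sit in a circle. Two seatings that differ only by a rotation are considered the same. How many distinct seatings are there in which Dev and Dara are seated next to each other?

1440

Glue Dev and Dara into a block (2 internal orders). Seating 7 units around a circle gives (6)! arrangements.
So 2 × (6)! = 2 × 720 = 1440.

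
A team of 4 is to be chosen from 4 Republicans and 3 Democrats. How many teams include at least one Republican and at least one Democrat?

34

Unrestricted: C(7,4) = 35 ways to pick any 4 of the 7.
Subtract selections that omit an entire group: no Republicans → C(3,4) = 0; no Democrats → C(4,4) = 1.
Both groups omitted at once is impossible, so 35 − 1 = 34.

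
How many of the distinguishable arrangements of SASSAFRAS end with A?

840

Fix A in the last position and arrange the remaining 8 letters.
Those 8 letters have A appearing twice and S appearing 4 times, giving (8)!/(4!·2!) = 840.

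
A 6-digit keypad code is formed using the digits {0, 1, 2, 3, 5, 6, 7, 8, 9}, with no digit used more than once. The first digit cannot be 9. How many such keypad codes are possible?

53760

The first digit has 9−1 = 8 choices (anything except 9).
The remaining 5 digits are filled from the other 8 symbols without repetition: 8 × 7 × 6 × 5 × 4 = 6720.
Total: 8 × 6720 = 53760.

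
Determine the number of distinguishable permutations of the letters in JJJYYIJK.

JJJYYIJK has 8 letters with J appearing 4 times and Y appearing twice.
Dividing 8! = 40320 by 4!·2! = 48 for the repeated letters gives 840.

840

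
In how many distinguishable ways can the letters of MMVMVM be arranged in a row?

The 6 letters of MMVMVM have repeats: M appearing 4 times and V appearing twice.
The number of distinct arrangements is 6!/(4!·2!) = 720/48 = 15.

15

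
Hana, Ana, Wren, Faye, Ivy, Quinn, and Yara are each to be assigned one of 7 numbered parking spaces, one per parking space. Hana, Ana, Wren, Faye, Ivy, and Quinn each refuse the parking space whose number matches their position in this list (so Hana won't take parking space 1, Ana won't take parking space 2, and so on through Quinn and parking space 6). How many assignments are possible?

Let Aᵢ (for 1 ≤ i ≤ 6) be the placements that put person i in their forbidden parking space. Any j of these fix j positions, leaving (7−j)! ways to fill the rest, and there are C(6,j) ways to pick which j.
By inclusion–exclusion, the number of valid placements is Σ_{j=0}^{6} (−1)^j C(6,j)·(7−j)!.
Computing: 5040 − 4320 + 1800 − 480 + 90 − 12 + 1 = 2119.

2119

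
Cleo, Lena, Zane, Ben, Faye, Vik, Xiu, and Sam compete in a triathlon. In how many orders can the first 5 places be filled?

6720

This is an ordered selection of 5 from 8: P(8,5).
That gives 8 × 7 × 6 × 5 × 4 = 6720.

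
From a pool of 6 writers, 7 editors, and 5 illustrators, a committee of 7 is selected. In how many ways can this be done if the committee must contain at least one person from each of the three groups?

28987

Total 7-person selections from all 18: C(18,7) = 31824.
Selections missing a whole group: no writers → C(12,7) = 792; no editors → C(11,7) = 330; no illustrators → C(13,7) = 1716.
Add back selections omitting two groups (i.e. drawn from a single group): C(6,7) + C(7,7) + C(5,7) = 1.
By inclusion–exclusion: 31824 − 2838 + 1 = 28987.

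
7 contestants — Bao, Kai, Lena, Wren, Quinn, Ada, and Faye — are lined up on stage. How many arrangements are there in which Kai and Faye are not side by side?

3600

There are 7! = 5040 arrangements in all. If Kai and Faye are adjacent, merging them into one block gives 2·(6)! = 1440 arrangements.
So 5040 − 1440 = 3600 arrangements keep them apart.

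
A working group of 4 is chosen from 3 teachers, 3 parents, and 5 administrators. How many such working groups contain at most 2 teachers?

322

Split by how many teachers are chosen (0 through 2).
Sum: C(3,0)·C(8,4) + C(3,1)·C(8,3) + C(3,2)·C(8,2) = 70 + 168 + 84 = 322.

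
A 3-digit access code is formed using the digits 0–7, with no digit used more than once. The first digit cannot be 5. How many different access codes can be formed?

294

The first digit has 8−1 = 7 choices (anything except 5).
The remaining 2 digits are filled from the other 7 symbols without repetition: 7 × 6 = 42.
Total: 7 × 42 = 294.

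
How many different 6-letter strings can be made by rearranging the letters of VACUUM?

VACUUM has 6 letters with U appearing twice.
The number of distinct arrangements is 6!/(2!) = 720/2 = 360.

360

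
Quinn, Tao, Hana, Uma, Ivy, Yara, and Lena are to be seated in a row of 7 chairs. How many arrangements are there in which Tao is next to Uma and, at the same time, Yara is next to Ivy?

480

Treat {Tao,Uma} as one block (2 orders) and {Yara,Ivy} as another (2 orders).
That leaves 5 units to arrange: 2 × 2 × 5! = 4 × 120 = 480.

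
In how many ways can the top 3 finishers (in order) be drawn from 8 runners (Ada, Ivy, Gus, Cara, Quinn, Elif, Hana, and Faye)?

336

There are 8 choices for 1st place, 7 for 2nd, and 6 for 3rd.
That gives 8 × 7 × 6 = 336.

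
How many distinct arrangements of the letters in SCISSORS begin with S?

Fix S in the first position and arrange the remaining 7 letters.
Those 7 letters have S appearing 3 times, giving (7)!/(3!) = 840.

840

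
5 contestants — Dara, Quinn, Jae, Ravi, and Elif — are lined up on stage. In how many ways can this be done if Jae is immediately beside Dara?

48

Glue Jae and Dara into one block (2 internal orders), leaving 4 units to arrange in a row.
So the count is 2·(4)! = 48.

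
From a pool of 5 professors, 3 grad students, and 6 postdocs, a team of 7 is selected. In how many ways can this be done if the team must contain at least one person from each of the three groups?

3058

With no constraint there are C(14,7) = 3432 possible selections.
Selections missing a whole group: no professors → C(9,7) = 36; no grad students → C(11,7) = 330; no postdocs → C(8,7) = 8.
Add back selections omitting two groups (i.e. drawn from a single group): C(5,7) + C(3,7) + C(6,7) = 0.
By inclusion–exclusion: 3432 − 374 + 0 = 3058.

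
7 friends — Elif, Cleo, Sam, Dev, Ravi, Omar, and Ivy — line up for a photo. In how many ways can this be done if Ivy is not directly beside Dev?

3600

There are 7! = 5040 arrangements in all. If Ivy and Dev are adjacent, merging them into one block gives 2·(6)! = 1440 arrangements.
So 5040 − 1440 = 3600 arrangements keep them apart.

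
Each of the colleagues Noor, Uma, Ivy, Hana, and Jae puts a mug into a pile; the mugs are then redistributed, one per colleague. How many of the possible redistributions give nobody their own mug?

Count assignments avoiding every fixed point. For any j of the 5 colleagues fixed to their own mug, the other 5−j can be arranged in (5−j)! ways.
By inclusion–exclusion this is Σ_{j=0}^{5} (−1)^j C(5,j)·(5−j)!.
Computing: 120 − 120 + 60 − 20 + 5 − 1 = 44.

44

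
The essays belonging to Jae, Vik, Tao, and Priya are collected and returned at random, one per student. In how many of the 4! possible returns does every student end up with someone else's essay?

Count assignments avoiding every fixed point. For any j of the 4 students fixed to their own essay, the other 4−j can be arranged in (4−j)! ways.
By inclusion–exclusion this is Σ_{j=0}^{4} (−1)^j C(4,j)·(4−j)!.
Computing: 24 − 24 + 12 − 4 + 1 = 9.

9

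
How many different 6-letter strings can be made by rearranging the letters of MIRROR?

120

The 6 letters of MIRROR have repeats: R appearing 3 times.
So there are 6! / (3!) = 120 distinguishable arrangements.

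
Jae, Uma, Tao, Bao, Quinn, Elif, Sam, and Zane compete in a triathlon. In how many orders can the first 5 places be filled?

There are 8 choices for 1st place, 7 for 2nd, and so on down to 4 for position 5.
That gives 8 × 7 × 6 × 5 × 4 = 6720.

6720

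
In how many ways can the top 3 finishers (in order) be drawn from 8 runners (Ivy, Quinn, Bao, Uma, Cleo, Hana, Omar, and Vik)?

336

There are 8 choices for 1st place, 7 for 2nd, and 6 for 3rd.
That gives 8 × 7 × 6 = 336.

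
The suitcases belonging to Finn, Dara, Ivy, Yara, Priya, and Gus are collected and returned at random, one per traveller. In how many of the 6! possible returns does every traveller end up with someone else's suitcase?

265

Count assignments avoiding every fixed point. For any j of the 6 travellers fixed to their own suitcase, the other 6−j can be arranged in (6−j)! ways.
By inclusion–exclusion this is Σ_{j=0}^{6} (−1)^j C(6,j)·(6−j)!.
Computing: 720 − 720 + 360 − 120 + 30 − 6 + 1 = 265.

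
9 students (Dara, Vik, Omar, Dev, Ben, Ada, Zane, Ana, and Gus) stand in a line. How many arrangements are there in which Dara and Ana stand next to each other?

80640

Place the 7 others and the Dara-Ana pair as 8 objects in a line; the pair has 2 internal arrangements.
So the count is 2·(8)! = 80640.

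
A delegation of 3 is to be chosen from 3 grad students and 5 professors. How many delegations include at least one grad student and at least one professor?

Unrestricted: C(8,3) = 56 ways to pick any 3 of the 8.
Selections missing a whole group: no grad students → C(5,3) = 10; no professors → C(3,3) = 1.
Both groups omitted at once is impossible, so 56 − 11 = 45.

45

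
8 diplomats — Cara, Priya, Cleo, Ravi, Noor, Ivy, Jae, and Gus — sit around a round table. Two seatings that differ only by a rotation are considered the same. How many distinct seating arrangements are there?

5040

Seat Cara anywhere (absorbing the rotational symmetry), then permute the other 7: (7)! = 5040.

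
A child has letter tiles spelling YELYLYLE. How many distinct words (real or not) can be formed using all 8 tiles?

Letter multiplicities in YELYLYLE: E×2, L×3, Y×3.
The number of distinct arrangements is 8!/(3!·3!·2!) = 40320/72 = 560.

560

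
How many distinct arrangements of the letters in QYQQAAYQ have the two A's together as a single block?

Treat the 2 copies of A as a single block. The multiset to arrange is then {AA, Q, Q, Q, Q, Y, Y}, 7 items in all.
That gives (7)!/(4!·2!) = 105 arrangements.

105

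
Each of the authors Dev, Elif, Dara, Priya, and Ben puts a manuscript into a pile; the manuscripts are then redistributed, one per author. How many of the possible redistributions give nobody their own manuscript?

Count assignments avoiding every fixed point. For any j of the 5 authors fixed to their own manuscript, the other 5−j can be arranged in (5−j)! ways.
By inclusion–exclusion this is Σ_{j=0}^{5} (−1)^j C(5,j)·(5−j)!.
Computing: 120 − 120 + 60 − 20 + 5 − 1 = 44.

44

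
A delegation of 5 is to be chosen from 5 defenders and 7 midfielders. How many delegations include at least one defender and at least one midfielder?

Total 5-person selections from all 12: C(12,5) = 792.
Subtract selections that omit an entire group: no defenders → C(7,5) = 21; no midfielders → C(5,5) = 1.
Both groups omitted at once is impossible, so 792 − 22 = 770.

770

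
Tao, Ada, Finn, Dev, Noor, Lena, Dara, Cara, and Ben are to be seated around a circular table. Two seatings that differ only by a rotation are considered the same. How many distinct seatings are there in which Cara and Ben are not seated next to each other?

Without the restriction there are (8)! = 40320 seatings.
Seatings with Cara beside Ben: treat them as a block with 2 internal orders, giving 2 × (7)! = 10080.
Subtracting, 40320 − 10080 = 30240.

30240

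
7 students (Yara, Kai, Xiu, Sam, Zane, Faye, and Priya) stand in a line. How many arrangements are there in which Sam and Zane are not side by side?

Of the 7! = 5040 arrangements, those with Sam and Zane adjacent number 2 × 6! = 1440 (treat the pair as a block with 2 internal orders).
So 5040 − 1440 = 3600 arrangements keep them apart.

3600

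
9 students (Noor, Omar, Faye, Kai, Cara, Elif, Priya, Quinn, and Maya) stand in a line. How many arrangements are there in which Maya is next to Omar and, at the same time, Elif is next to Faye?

20160

Treat {Maya,Omar} as one block (2 orders) and {Elif,Faye} as another (2 orders).
That leaves 7 units to arrange: 2 × 2 × 7! = 4 × 5040 = 20160.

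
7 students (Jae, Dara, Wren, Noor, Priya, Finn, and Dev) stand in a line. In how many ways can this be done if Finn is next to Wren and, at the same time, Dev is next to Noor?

Treat {Finn,Wren} as one block (2 orders) and {Dev,Noor} as another (2 orders).
That leaves 5 units to arrange: 2 × 2 × 5! = 4 × 120 = 480.

480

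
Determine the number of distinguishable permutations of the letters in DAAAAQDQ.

The 8 letters of DAAAAQDQ have repeats: A appearing 4 times, D appearing twice, and Q appearing twice.
So there are 8! / (4!·2!·2!) = 420 distinguishable arrangements.

420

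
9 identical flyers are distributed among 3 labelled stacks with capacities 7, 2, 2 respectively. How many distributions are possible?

6

By stars and bars, unrestricted non-negative solutions to x_1+…+x_3 = 9 number C(9+2,2) = 55.
Subtract solutions that violate a single cap (substitute x_i' = x_i − (cap_i+1)): x_1 ≥ 8 gives C(3,2) = 3; x_2 ≥ 3 gives C(8,2) = 28; x_3 ≥ 3 gives C(8,2) = 28. Together 59.
Add back pairs where two caps are both exceeded: 0 + 0 + 10 = 10.
By inclusion–exclusion the count is 55 − 59 + 10 = 6.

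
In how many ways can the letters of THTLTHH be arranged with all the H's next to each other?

Treat the 3 copies of H as a single block. The multiset to arrange is then {HHH, L, T, T, T}, 5 items in all.
That gives (5)!/(3!) = 20 arrangements.

20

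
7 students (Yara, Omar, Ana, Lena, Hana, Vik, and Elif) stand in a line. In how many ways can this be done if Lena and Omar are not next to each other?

3600

There are 7! = 5040 arrangements in all. If Lena and Omar are adjacent, merging them into one block gives 2·(6)! = 1440 arrangements.
So 5040 − 1440 = 3600 arrangements keep them apart.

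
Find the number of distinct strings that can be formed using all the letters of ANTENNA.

ANTENNA has 7 letters with A appearing twice and N appearing 3 times.
The number of distinct arrangements is 7!/(3!·2!) = 5040/12 = 420.

420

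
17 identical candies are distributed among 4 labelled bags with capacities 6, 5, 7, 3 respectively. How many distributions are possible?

Ignoring the caps, the number of non-negative solutions to x_1+…+x_4 = 17 is C(20,3) = 1140.
Subtract solutions that violate a single cap (substitute x_i' = x_i − (cap_i+1)): x_1 ≥ 7 gives C(13,3) = 286; x_2 ≥ 6 gives C(14,3) = 364; x_3 ≥ 8 gives C(12,3) = 220; x_4 ≥ 4 gives C(16,3) = 560. Together 1430.
Add back pairs where two caps are both exceeded: 35 + 10 + 84 + 20 + 120 + 56 = 325.
Subtract triples: 0 + 1 + 0 + 0 = 1.
By inclusion–exclusion the count is 1140 − 1430 + 325 − 1 = 34.

34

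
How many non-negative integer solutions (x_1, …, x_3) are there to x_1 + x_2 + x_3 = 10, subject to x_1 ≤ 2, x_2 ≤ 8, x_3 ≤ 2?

6

By stars and bars, unrestricted non-negative solutions to x_1+…+x_3 = 10 number C(10+2,2) = 66.
Subtract solutions that violate a single cap (substitute x_i' = x_i − (cap_i+1)): x_1 ≥ 3 gives C(9,2) = 36; x_2 ≥ 9 gives C(3,2) = 3; x_3 ≥ 3 gives C(9,2) = 36. Together 75.
Add back pairs where two caps are both exceeded: 0 + 15 + 0 = 15.
By inclusion–exclusion the count is 66 − 75 + 15 = 6.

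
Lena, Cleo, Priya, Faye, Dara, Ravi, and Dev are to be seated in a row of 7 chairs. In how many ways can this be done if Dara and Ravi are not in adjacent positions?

Of the 7! = 5040 arrangements, those with Dara and Ravi adjacent number 2 × 6! = 1440 (treat the pair as a block with 2 internal orders).
Complementary counting: 5040 − 1440 = 3600.

3600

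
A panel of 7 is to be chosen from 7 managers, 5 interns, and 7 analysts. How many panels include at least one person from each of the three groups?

45374

Unrestricted: C(19,7) = 50388 ways to pick any 7 of the 19.
Subtract selections that omit an entire group: no managers → C(12,7) = 792; no interns → C(14,7) = 3432; no analysts → C(12,7) = 792.
Add back selections omitting two groups (i.e. drawn from a single group): C(7,7) + C(5,7) + C(7,7) = 2.
By inclusion–exclusion: 50388 − 5016 + 2 = 45374.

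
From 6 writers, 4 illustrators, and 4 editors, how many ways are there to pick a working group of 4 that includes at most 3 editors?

Split by how many editors are chosen (0 through 3).
Sum: C(4,0)·C(10,4) + C(4,1)·C(10,3) + C(4,2)·C(10,2) + C(4,3)·C(10,1) = 210 + 480 + 270 + 40 = 1000.

1000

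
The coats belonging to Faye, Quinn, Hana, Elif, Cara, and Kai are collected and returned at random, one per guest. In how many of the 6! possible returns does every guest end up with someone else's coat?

Let Aᵢ be the assignments in which guest i gets their own coat. We want the size of the complement of A₁∪…∪A_6.
By inclusion–exclusion this is Σ_{j=0}^{6} (−1)^j C(6,j)·(6−j)!.
Computing: 720 − 720 + 360 − 120 + 30 − 6 + 1 = 265.

265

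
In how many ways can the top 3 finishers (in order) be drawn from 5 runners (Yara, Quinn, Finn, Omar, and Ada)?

There are 5 choices for 1st place, 4 for 2nd, and 3 for 3rd.
That gives 5 × 4 × 3 = 60.

60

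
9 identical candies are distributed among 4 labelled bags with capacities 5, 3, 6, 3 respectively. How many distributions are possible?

Ignoring the caps, the number of non-negative solutions to x_1+…+x_4 = 9 is C(12,3) = 220.
Subtract solutions that violate a single cap (substitute x_i' = x_i − (cap_i+1)): x_1 ≥ 6 gives C(6,3) = 20; x_2 ≥ 4 gives C(8,3) = 56; x_3 ≥ 7 gives C(5,3) = 10; x_4 ≥ 4 gives C(8,3) = 56. Together 142.
Add back pairs where two caps are both exceeded: 0 + 0 + 0 + 0 + 4 + 0 = 4.
By inclusion–exclusion the count is 220 − 142 + 4 = 82.

82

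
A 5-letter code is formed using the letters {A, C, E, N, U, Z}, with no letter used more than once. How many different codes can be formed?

720

With no repetition, fill the 5 letters in order: 6 choices, then 5, down to 2.
6 × 5 × 4 × 3 × 2 = 720.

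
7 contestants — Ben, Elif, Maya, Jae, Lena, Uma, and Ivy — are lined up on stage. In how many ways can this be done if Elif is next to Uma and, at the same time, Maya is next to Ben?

480

Treat {Elif,Uma} as one block (2 orders) and {Maya,Ben} as another (2 orders).
That leaves 5 units to arrange: 2 × 2 × 5! = 4 × 120 = 480.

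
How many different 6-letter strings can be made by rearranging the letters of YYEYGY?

YYEYGY has 6 letters with Y appearing 4 times.
The number of distinct arrangements is 6!/(4!) = 720/24 = 30.

30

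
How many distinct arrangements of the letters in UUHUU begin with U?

Fix U in the first position and arrange the remaining 4 letters.
Those 4 letters have U appearing 3 times, giving (4)!/(3!) = 4.

4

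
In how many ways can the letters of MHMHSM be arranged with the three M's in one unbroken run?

Treat the 3 copies of M as a single block. The multiset to arrange is then {MMM, H, H, S}, 4 items in all.
That gives (4)!/(2!) = 12 arrangements.

12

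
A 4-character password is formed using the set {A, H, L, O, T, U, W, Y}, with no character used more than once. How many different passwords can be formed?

With no repetition, fill the 4 characters in order: 8 choices, then 7, down to 5.
That product is 8 × 7 × 6 × 5 = 1680.

1680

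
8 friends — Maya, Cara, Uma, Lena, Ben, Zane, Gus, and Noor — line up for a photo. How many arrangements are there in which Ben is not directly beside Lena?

30240

Of the 8! = 40320 arrangements, those with Ben and Lena adjacent number 2 × 7! = 10080 (treat the pair as a block with 2 internal orders).
So 40320 − 10080 = 30240 arrangements keep them apart.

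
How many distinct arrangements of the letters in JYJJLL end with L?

With the last slot taken by L, it remains to arrange the other 5 letters (JYJJL).
Those 5 letters have J appearing 3 times, giving (5)!/(3!) = 20.

20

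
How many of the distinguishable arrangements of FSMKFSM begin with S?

With the first slot taken by S, it remains to arrange the other 6 letters (FMKFSM).
Those 6 letters have F appearing twice and M appearing twice, giving (6)!/(2!·2!) = 180.

180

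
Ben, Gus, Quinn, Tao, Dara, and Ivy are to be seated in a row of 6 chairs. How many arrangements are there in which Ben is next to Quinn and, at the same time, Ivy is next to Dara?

96

Treat {Ben,Quinn} as one block (2 orders) and {Ivy,Dara} as another (2 orders).
That leaves 4 units to arrange: 2 × 2 × 4! = 4 × 24 = 96.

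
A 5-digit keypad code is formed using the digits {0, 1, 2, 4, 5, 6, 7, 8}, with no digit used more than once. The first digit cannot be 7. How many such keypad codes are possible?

The first digit has 8−1 = 7 choices (anything except 7).
The remaining 4 digits are filled from the other 7 symbols without repetition: 7 × 6 × 5 × 4 = 840.
Total: 7 × 840 = 5880.

5880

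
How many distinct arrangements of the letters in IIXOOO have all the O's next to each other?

Treat the 3 copies of O as a single block. The multiset to arrange is then {OOO, I, I, X}, 4 items in all.
That gives (4)!/(2!) = 12 arrangements.

12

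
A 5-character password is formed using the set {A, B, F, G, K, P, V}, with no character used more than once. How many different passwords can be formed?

With no repetition, fill the 5 characters in order: 7 choices, then 6, down to 3.
That product is 7 × 6 × 5 × 4 × 3 = 2520.

2520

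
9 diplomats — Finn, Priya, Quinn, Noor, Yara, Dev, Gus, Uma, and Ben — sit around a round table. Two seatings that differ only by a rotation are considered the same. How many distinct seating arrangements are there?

Fix one person's seat to break rotational symmetry; the remaining 8 people can be arranged in (8)! = 40320 ways.

40320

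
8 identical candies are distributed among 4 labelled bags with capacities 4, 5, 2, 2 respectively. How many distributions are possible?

35

Without the upper bounds there are C(11,3) = 165 ways to split 8 among 4 bags.
Subtract solutions that violate a single cap (substitute x_i' = x_i − (cap_i+1)): x_1 ≥ 5 gives C(6,3) = 20; x_2 ≥ 6 gives C(5,3) = 10; x_3 ≥ 3 gives C(8,3) = 56; x_4 ≥ 3 gives C(8,3) = 56. Together 142.
Add back pairs where two caps are both exceeded: 0 + 1 + 1 + 0 + 0 + 10 = 12.
By inclusion–exclusion the count is 165 − 142 + 12 = 35.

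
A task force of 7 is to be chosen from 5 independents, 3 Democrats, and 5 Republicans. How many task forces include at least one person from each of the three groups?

With no constraint there are C(13,7) = 1716 possible selections.
Selections missing a whole group: no independents → C(8,7) = 8; no Democrats → C(10,7) = 120; no Republicans → C(8,7) = 8.
Add back selections omitting two groups (i.e. drawn from a single group): C(5,7) + C(3,7) + C(5,7) = 0.
By inclusion–exclusion: 1716 − 136 + 0 = 1580.

1580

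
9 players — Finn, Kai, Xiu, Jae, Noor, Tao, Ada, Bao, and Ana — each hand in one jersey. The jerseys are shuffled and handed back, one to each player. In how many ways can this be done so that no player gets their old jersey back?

133496

Count assignments avoiding every fixed point. For any j of the 9 players fixed to their old jersey, the other 9−j can be arranged in (9−j)! ways.
By inclusion–exclusion this is Σ_{j=0}^{9} (−1)^j C(9,j)·(9−j)!.
Computing: 362880 − 362880 + 181440 − 60480 + 15120 − 3024 + 504 − 72 + 9 − 1 = 133496.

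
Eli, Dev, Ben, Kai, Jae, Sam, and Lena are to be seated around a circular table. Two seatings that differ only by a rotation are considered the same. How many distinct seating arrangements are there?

720

Seat Eli anywhere (absorbing the rotational symmetry), then permute the other 6: (6)! = 720.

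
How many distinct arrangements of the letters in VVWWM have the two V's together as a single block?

12

Treat the 2 copies of V as a single block. The multiset to arrange is then {VV, M, W, W}, 4 items in all.
That gives (4)!/(2!) = 12 arrangements.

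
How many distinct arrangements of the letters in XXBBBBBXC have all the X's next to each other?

Treat the 3 copies of X as a single block. The multiset to arrange is then {XXX, B, B, B, B, B, C}, 7 items in all.
That gives (7)!/(5!) = 42 arrangements.

42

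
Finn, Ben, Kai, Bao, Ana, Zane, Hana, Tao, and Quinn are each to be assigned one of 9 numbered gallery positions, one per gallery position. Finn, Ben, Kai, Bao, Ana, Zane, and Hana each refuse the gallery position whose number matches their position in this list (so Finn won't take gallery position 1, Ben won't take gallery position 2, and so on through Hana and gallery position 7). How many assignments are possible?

Let Aᵢ (for 1 ≤ i ≤ 7) be the placements that put person i in their forbidden gallery position. Any j of these fix j positions, leaving (9−j)! ways to fill the rest, and there are C(7,j) ways to pick which j.
By inclusion–exclusion, the number of valid placements is Σ_{j=0}^{7} (−1)^j C(7,j)·(9−j)!.
Computing: 362880 − 282240 + 105840 − 25200 + 4200 − 504 + 42 − 2 = 165016.

165016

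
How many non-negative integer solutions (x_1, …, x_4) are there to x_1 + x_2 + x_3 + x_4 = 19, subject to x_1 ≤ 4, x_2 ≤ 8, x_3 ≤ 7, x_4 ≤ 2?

10

Without the upper bounds there are C(22,3) = 1540 ways to split 19 among 4 variables.
Subtract solutions that violate a single cap (substitute x_i' = x_i − (cap_i+1)): x_1 ≥ 5 gives C(17,3) = 680; x_2 ≥ 9 gives C(13,3) = 286; x_3 ≥ 8 gives C(14,3) = 364; x_4 ≥ 3 gives C(19,3) = 969. Together 2299.
Add back pairs where two caps are both exceeded: 56 + 84 + 364 + 10 + 120 + 165 = 799.
Subtract triples: 0 + 10 + 20 + 0 = 30.
By inclusion–exclusion the count is 1540 − 2299 + 799 − 30 = 10.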